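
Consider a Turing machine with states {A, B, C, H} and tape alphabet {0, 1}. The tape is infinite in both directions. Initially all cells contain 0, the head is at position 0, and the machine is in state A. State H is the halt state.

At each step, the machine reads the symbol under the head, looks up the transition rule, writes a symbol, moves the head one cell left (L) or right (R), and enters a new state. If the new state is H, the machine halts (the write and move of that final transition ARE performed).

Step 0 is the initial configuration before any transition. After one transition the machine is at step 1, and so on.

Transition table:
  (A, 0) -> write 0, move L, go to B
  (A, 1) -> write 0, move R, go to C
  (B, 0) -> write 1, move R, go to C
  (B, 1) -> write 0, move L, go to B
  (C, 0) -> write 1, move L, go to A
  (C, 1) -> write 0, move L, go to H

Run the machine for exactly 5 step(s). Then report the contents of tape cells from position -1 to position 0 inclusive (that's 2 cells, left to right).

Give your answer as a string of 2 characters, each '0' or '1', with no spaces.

Step 1: in state A at pos 0, read 0 -> (A,0)->write 0,move L,goto B. Now: state=B, head=-1, tape[-2..1]=0000 (head:  ^)
Step 2: in state B at pos -1, read 0 -> (B,0)->write 1,move R,goto C. Now: state=C, head=0, tape[-2..1]=0100 (head:   ^)
Step 3: in state C at pos 0, read 0 -> (C,0)->write 1,move L,goto A. Now: state=A, head=-1, tape[-2..1]=0110 (head:  ^)
Step 4: in state A at pos -1, read 1 -> (A,1)->write 0,move R,goto C. Now: state=C, head=0, tape[-2..1]=0010 (head:   ^)
Step 5: in state C at pos 0, read 1 -> (C,1)->write 0,move L,goto H. Now: state=H, head=-1, tape[-2..1]=0000 (head:  ^)

Answer: 00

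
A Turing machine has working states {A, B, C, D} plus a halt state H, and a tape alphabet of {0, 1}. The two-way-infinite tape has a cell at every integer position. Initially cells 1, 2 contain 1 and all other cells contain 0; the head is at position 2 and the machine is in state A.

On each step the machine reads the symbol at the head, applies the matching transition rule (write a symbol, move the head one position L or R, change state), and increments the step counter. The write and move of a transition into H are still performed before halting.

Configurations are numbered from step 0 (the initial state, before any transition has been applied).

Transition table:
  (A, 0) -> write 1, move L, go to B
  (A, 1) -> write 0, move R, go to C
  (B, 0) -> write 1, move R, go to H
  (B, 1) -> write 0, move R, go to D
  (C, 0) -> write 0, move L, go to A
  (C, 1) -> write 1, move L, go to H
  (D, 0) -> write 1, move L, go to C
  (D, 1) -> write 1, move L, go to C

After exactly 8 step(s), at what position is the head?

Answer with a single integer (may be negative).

Step 1: in state A at pos 2, read 1 -> (A,1)->write 0,move R,goto C. Now: state=C, head=3, tape[0..4]=01000 (head:    ^)
Step 2: in state C at pos 3, read 0 -> (C,0)->write 0,move L,goto A. Now: state=A, head=2, tape[0..4]=01000 (head:   ^)
Step 3: in state A at pos 2, read 0 -> (A,0)->write 1,move L,goto B. Now: state=B, head=1, tape[0..4]=01100 (head:  ^)
Step 4: in state B at pos 1, read 1 -> (B,1)->write 0,move R,goto D. Now: state=D, head=2, tape[0..4]=00100 (head:   ^)
Step 5: in state D at pos 2, read 1 -> (D,1)->write 1,move L,goto C. Now: state=C, head=1, tape[0..4]=00100 (head:  ^)
Step 6: in state C at pos 1, read 0 -> (C,0)->write 0,move L,goto A. Now: state=A, head=0, tape[-1..4]=000100 (head:  ^)
Step 7: in state A at pos 0, read 0 -> (A,0)->write 1,move L,goto B. Now: state=B, head=-1, tape[-2..4]=0010100 (head:  ^)
Step 8: in state B at pos -1, read 0 -> (B,0)->write 1,move R,goto H. Now: state=H, head=0, tape[-2..4]=0110100 (head:   ^)

Answer: 0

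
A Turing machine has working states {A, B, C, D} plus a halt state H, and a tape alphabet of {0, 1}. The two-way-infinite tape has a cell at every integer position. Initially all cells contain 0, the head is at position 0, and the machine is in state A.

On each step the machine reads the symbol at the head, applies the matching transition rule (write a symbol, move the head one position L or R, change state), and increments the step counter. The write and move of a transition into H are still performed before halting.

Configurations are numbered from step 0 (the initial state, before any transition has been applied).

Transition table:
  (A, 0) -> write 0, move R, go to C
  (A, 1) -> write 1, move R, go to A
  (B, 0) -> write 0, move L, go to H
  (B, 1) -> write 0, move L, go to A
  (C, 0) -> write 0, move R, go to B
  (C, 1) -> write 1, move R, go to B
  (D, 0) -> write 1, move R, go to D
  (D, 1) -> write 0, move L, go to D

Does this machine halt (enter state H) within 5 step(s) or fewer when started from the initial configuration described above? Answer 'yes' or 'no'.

Answer: yes

Derivation:
Step 1: in state A at pos 0, read 0 -> (A,0)->write 0,move R,goto C. Now: state=C, head=1, tape[-1..2]=0000 (head:   ^)
Step 2: in state C at pos 1, read 0 -> (C,0)->write 0,move R,goto B. Now: state=B, head=2, tape[-1..3]=00000 (head:    ^)
Step 3: in state B at pos 2, read 0 -> (B,0)->write 0,move L,goto H. Now: state=H, head=1, tape[-1..3]=00000 (head:   ^)
State H reached at step 3; 3 <= 5 -> yes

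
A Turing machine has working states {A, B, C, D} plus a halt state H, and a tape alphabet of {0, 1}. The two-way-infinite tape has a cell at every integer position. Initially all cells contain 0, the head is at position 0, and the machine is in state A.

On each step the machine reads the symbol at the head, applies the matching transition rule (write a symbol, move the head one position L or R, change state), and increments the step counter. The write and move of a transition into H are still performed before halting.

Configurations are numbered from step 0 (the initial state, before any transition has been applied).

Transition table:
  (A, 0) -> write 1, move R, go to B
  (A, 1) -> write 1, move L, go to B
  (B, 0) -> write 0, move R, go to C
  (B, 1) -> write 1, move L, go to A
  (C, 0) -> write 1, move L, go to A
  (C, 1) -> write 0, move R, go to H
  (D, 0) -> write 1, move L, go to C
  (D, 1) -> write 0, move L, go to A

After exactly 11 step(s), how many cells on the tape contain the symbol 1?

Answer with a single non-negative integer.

Answer: 4

Derivation:
Step 1: in state A at pos 0, read 0 -> (A,0)->write 1,move R,goto B. Now: state=B, head=1, tape[-1..2]=0100 (head:   ^)
Step 2: in state B at pos 1, read 0 -> (B,0)->write 0,move R,goto C. Now: state=C, head=2, tape[-1..3]=01000 (head:    ^)
Step 3: in state C at pos 2, read 0 -> (C,0)->write 1,move L,goto A. Now: state=A, head=1, tape[-1..3]=01010 (head:   ^)
Step 4: in state A at pos 1, read 0 -> (A,0)->write 1,move R,goto B. Now: state=B, head=2, tape[-1..3]=01110 (head:    ^)
Step 5: in state B at pos 2, read 1 -> (B,1)->write 1,move L,goto A. Now: state=A, head=1, tape[-1..3]=01110 (head:   ^)
Step 6: in state A at pos 1, read 1 -> (A,1)->write 1,move L,goto B. Now: state=B, head=0, tape[-1..3]=01110 (head:  ^)
Step 7: in state B at pos 0, read 1 -> (B,1)->write 1,move L,goto A. Now: state=A, head=-1, tape[-2..3]=001110 (head:  ^)
Step 8: in state A at pos -1, read 0 -> (A,0)->write 1,move R,goto B. Now: state=B, head=0, tape[-2..3]=011110 (head:   ^)
Step 9: in state B at pos 0, read 1 -> (B,1)->write 1,move L,goto A. Now: state=A, head=-1, tape[-2..3]=011110 (head:  ^)
Step 10: in state A at pos -1, read 1 -> (A,1)->write 1,move L,goto B. Now: state=B, head=-2, tape[-3..3]=0011110 (head:  ^)
Step 11: in state B at pos -2, read 0 -> (B,0)->write 0,move R,goto C. Now: state=C, head=-1, tape[-3..3]=0011110 (head:   ^)
Cells containing 1 after step 11: {-1, 0, 1, 2} -> 4 cell(s)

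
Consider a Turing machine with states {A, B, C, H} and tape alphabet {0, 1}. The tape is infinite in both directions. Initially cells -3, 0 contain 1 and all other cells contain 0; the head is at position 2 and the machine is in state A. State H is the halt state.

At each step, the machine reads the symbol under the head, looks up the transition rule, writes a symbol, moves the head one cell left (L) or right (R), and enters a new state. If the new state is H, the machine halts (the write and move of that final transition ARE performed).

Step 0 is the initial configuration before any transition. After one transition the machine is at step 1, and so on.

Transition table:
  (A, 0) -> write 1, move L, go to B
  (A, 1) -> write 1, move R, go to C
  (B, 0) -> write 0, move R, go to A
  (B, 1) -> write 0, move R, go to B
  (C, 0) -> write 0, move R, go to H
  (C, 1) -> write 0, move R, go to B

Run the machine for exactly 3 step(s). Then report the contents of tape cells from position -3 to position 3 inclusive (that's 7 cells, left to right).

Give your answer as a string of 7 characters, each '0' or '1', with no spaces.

Step 1: in state A at pos 2, read 0 -> (A,0)->write 1,move L,goto B. Now: state=B, head=1, tape[-4..3]=01001010 (head:      ^)
Step 2: in state B at pos 1, read 0 -> (B,0)->write 0,move R,goto A. Now: state=A, head=2, tape[-4..3]=01001010 (head:       ^)
Step 3: in state A at pos 2, read 1 -> (A,1)->write 1,move R,goto C. Now: state=C, head=3, tape[-4..4]=010010100 (head:        ^)

Answer: 1001010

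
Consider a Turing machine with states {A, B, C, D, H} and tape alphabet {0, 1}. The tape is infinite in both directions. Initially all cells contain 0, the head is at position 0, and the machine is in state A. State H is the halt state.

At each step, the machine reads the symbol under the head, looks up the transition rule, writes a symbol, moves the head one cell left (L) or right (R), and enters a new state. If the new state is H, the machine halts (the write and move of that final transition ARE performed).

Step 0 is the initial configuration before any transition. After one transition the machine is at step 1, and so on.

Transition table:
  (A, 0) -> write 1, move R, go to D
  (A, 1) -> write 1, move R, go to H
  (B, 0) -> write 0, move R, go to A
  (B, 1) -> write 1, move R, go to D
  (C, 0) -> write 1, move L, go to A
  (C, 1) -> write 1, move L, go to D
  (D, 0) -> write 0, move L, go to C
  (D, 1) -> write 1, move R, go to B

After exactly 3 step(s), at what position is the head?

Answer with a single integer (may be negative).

Step 1: in state A at pos 0, read 0 -> (A,0)->write 1,move R,goto D. Now: state=D, head=1, tape[-1..2]=0100 (head:   ^)
Step 2: in state D at pos 1, read 0 -> (D,0)->write 0,move L,goto C. Now: state=C, head=0, tape[-1..2]=0100 (head:  ^)
Step 3: in state C at pos 0, read 1 -> (C,1)->write 1,move L,goto D. Now: state=D, head=-1, tape[-2..2]=00100 (head:  ^)

Answer: -1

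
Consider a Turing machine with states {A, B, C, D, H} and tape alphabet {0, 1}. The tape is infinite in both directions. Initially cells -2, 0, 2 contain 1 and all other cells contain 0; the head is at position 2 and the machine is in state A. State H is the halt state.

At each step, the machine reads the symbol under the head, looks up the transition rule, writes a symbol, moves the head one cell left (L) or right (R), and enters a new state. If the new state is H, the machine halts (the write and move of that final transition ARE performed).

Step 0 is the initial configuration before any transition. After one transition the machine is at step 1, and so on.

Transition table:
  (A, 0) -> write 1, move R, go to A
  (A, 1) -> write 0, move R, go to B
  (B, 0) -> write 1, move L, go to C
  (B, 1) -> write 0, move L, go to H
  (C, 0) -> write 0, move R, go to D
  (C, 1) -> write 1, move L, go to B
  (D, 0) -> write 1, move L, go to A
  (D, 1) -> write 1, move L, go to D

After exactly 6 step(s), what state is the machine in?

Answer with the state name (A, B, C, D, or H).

Answer: A

Derivation:
Step 1: in state A at pos 2, read 1 -> (A,1)->write 0,move R,goto B. Now: state=B, head=3, tape[-3..4]=01010000 (head:       ^)
Step 2: in state B at pos 3, read 0 -> (B,0)->write 1,move L,goto C. Now: state=C, head=2, tape[-3..4]=01010010 (head:      ^)
Step 3: in state C at pos 2, read 0 -> (C,0)->write 0,move R,goto D. Now: state=D, head=3, tape[-3..4]=01010010 (head:       ^)
Step 4: in state D at pos 3, read 1 -> (D,1)->write 1,move L,goto D. Now: state=D, head=2, tape[-3..4]=01010010 (head:      ^)
Step 5: in state D at pos 2, read 0 -> (D,0)->write 1,move L,goto A. Now: state=A, head=1, tape[-3..4]=01010110 (head:     ^)
Step 6: in state A at pos 1, read 0 -> (A,0)->write 1,move R,goto A. Now: state=A, head=2, tape[-3..4]=01011110 (head:      ^)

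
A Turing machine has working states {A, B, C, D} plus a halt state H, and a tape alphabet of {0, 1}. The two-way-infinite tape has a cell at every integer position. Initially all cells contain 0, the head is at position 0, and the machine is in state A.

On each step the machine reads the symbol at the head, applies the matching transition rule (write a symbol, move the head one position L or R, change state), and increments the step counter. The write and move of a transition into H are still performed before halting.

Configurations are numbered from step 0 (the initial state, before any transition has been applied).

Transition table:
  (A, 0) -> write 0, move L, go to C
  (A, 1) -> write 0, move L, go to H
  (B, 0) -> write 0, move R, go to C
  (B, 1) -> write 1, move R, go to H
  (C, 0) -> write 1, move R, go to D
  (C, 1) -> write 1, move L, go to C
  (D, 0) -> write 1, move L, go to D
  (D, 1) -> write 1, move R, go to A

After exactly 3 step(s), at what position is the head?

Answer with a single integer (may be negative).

Step 1: in state A at pos 0, read 0 -> (A,0)->write 0,move L,goto C. Now: state=C, head=-1, tape[-2..1]=0000 (head:  ^)
Step 2: in state C at pos -1, read 0 -> (C,0)->write 1,move R,goto D. Now: state=D, head=0, tape[-2..1]=0100 (head:   ^)
Step 3: in state D at pos 0, read 0 -> (D,0)->write 1,move L,goto D. Now: state=D, head=-1, tape[-2..1]=0110 (head:  ^)

Answer: -1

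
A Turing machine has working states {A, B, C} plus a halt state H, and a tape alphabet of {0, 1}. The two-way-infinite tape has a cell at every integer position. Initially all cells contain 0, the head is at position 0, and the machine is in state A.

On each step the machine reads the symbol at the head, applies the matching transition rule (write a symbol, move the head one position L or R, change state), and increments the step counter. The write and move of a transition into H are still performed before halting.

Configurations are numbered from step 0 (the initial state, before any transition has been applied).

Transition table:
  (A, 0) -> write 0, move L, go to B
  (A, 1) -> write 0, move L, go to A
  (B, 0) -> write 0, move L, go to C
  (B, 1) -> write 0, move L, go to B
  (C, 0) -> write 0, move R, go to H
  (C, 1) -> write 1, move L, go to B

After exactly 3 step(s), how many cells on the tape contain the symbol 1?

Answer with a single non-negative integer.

Step 1: in state A at pos 0, read 0 -> (A,0)->write 0,move L,goto B. Now: state=B, head=-1, tape[-2..1]=0000 (head:  ^)
Step 2: in state B at pos -1, read 0 -> (B,0)->write 0,move L,goto C. Now: state=C, head=-2, tape[-3..1]=00000 (head:  ^)
Step 3: in state C at pos -2, read 0 -> (C,0)->write 0,move R,goto H. Now: state=H, head=-1, tape[-3..1]=00000 (head:   ^)
No cell contains 1 after step 3 -> 0 cell(s)

Answer: 0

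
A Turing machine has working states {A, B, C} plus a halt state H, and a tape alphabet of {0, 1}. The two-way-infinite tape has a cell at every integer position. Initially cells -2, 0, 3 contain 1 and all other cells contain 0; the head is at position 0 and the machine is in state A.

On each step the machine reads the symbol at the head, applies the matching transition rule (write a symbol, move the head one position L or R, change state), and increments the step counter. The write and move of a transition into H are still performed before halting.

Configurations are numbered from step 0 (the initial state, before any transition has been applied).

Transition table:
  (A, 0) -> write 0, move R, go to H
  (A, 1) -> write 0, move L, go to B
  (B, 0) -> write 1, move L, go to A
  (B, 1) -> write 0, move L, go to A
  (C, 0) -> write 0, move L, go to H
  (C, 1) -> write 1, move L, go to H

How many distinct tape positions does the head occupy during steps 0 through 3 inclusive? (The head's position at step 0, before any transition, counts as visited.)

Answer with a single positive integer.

Answer: 4

Derivation:
Step 1: in state A at pos 0, read 1 -> (A,1)->write 0,move L,goto B. Now: state=B, head=-1, tape[-3..4]=01000010 (head:   ^)
Step 2: in state B at pos -1, read 0 -> (B,0)->write 1,move L,goto A. Now: state=A, head=-2, tape[-3..4]=01100010 (head:  ^)
Step 3: in state A at pos -2, read 1 -> (A,1)->write 0,move L,goto B. Now: state=B, head=-3, tape[-4..4]=000100010 (head:  ^)
Head positions at steps 0..3: starting at 0, distinct positions visited = {-3, -2, -1, 0} -> 4 position(s)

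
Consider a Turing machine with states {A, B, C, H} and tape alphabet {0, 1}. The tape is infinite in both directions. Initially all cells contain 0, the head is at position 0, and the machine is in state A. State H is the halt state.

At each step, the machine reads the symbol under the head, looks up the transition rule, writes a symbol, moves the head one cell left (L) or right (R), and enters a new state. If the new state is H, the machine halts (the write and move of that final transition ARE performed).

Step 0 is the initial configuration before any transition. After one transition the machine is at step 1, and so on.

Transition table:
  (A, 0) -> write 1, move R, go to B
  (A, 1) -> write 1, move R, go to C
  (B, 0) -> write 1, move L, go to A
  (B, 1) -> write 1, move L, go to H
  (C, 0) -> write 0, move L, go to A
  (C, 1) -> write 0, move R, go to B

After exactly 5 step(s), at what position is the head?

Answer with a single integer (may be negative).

Answer: 1

Derivation:
Step 1: in state A at pos 0, read 0 -> (A,0)->write 1,move R,goto B. Now: state=B, head=1, tape[-1..2]=0100 (head:   ^)
Step 2: in state B at pos 1, read 0 -> (B,0)->write 1,move L,goto A. Now: state=A, head=0, tape[-1..2]=0110 (head:  ^)
Step 3: in state A at pos 0, read 1 -> (A,1)->write 1,move R,goto C. Now: state=C, head=1, tape[-1..2]=0110 (head:   ^)
Step 4: in state C at pos 1, read 1 -> (C,1)->write 0,move R,goto B. Now: state=B, head=2, tape[-1..3]=01000 (head:    ^)
Step 5: in state B at pos 2, read 0 -> (B,0)->write 1,move L,goto A. Now: state=A, head=1, tape[-1..3]=01010 (head:   ^)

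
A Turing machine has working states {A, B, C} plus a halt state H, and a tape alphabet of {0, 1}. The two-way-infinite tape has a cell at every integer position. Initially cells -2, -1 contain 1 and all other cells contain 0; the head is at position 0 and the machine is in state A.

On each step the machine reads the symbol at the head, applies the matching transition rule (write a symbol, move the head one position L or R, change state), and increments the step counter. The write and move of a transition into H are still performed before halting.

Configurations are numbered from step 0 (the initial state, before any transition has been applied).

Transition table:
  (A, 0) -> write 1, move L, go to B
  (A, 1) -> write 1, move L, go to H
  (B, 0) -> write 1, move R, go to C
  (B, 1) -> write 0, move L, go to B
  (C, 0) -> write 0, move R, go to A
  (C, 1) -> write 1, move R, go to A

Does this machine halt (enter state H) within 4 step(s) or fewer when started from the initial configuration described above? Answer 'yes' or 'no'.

Step 1: in state A at pos 0, read 0 -> (A,0)->write 1,move L,goto B. Now: state=B, head=-1, tape[-3..1]=01110 (head:   ^)
Step 2: in state B at pos -1, read 1 -> (B,1)->write 0,move L,goto B. Now: state=B, head=-2, tape[-3..1]=01010 (head:  ^)
Step 3: in state B at pos -2, read 1 -> (B,1)->write 0,move L,goto B. Now: state=B, head=-3, tape[-4..1]=000010 (head:  ^)
Step 4: in state B at pos -3, read 0 -> (B,0)->write 1,move R,goto C. Now: state=C, head=-2, tape[-4..1]=010010 (head:   ^)
After 4 step(s): state = C (not H) -> not halted within 4 -> no

Answer: no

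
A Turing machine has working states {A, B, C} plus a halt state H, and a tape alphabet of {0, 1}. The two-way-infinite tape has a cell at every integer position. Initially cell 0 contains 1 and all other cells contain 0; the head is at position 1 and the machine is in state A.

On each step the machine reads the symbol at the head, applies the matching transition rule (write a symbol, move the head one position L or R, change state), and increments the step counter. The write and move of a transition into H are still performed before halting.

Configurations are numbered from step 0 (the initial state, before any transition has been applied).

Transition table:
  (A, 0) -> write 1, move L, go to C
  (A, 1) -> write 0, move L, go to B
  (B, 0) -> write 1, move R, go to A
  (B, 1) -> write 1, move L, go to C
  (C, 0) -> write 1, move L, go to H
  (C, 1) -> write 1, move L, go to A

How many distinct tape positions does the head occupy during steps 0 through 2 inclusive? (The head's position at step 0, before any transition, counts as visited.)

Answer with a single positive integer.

Answer: 3

Derivation:
Step 1: in state A at pos 1, read 0 -> (A,0)->write 1,move L,goto C. Now: state=C, head=0, tape[-1..2]=0110 (head:  ^)
Step 2: in state C at pos 0, read 1 -> (C,1)->write 1,move L,goto A. Now: state=A, head=-1, tape[-2..2]=00110 (head:  ^)
Head positions at steps 0..2: starting at 1, distinct positions visited = {-1, 0, 1} -> 3 position(s)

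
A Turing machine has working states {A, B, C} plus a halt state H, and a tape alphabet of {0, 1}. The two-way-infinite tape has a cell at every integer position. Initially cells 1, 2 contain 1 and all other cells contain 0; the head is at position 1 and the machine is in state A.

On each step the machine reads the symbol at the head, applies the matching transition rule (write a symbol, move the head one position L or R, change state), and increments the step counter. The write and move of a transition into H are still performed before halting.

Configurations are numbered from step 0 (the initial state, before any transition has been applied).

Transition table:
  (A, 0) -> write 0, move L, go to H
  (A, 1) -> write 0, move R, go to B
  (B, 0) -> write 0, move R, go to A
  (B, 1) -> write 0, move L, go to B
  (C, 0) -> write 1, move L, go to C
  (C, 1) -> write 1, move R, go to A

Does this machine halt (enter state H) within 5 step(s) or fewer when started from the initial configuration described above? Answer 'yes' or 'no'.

Step 1: in state A at pos 1, read 1 -> (A,1)->write 0,move R,goto B. Now: state=B, head=2, tape[0..3]=0010 (head:   ^)
Step 2: in state B at pos 2, read 1 -> (B,1)->write 0,move L,goto B. Now: state=B, head=1, tape[0..3]=0000 (head:  ^)
Step 3: in state B at pos 1, read 0 -> (B,0)->write 0,move R,goto A. Now: state=A, head=2, tape[0..3]=0000 (head:   ^)
Step 4: in state A at pos 2, read 0 -> (A,0)->write 0,move L,goto H. Now: state=H, head=1, tape[0..3]=0000 (head:  ^)
State H reached at step 4; 4 <= 5 -> yes

Answer: yes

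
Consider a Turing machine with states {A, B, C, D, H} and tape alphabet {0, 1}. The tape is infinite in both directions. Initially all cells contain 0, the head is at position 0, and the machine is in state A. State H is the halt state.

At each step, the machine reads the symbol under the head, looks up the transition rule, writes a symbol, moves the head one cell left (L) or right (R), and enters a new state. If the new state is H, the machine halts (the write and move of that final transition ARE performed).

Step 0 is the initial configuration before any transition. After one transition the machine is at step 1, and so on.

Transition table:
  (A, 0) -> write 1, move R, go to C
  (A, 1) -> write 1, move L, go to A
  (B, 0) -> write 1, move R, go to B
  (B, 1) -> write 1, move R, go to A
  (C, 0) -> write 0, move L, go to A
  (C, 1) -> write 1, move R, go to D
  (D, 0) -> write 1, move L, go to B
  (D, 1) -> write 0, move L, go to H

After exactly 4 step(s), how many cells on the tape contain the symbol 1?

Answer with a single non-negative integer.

Answer: 2

Derivation:
Step 1: in state A at pos 0, read 0 -> (A,0)->write 1,move R,goto C. Now: state=C, head=1, tape[-1..2]=0100 (head:   ^)
Step 2: in state C at pos 1, read 0 -> (C,0)->write 0,move L,goto A. Now: state=A, head=0, tape[-1..2]=0100 (head:  ^)
Step 3: in state A at pos 0, read 1 -> (A,1)->write 1,move L,goto A. Now: state=A, head=-1, tape[-2..2]=00100 (head:  ^)
Step 4: in state A at pos -1, read 0 -> (A,0)->write 1,move R,goto C. Now: state=C, head=0, tape[-2..2]=01100 (head:   ^)
Cells containing 1 after step 4: {-1, 0} -> 2 cell(s)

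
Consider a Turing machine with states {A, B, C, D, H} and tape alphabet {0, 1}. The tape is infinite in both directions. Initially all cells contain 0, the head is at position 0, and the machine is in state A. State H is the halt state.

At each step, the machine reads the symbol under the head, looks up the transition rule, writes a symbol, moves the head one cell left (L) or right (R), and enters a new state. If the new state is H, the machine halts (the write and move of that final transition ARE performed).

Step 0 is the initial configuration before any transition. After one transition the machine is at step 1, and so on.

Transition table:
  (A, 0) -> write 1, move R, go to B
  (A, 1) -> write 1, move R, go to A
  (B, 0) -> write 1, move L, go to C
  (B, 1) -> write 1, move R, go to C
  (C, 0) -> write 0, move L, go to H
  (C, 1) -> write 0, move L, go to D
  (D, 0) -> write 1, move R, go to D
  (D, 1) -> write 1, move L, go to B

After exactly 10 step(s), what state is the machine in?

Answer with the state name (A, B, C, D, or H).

Step 1: in state A at pos 0, read 0 -> (A,0)->write 1,move R,goto B. Now: state=B, head=1, tape[-1..2]=0100 (head:   ^)
Step 2: in state B at pos 1, read 0 -> (B,0)->write 1,move L,goto C. Now: state=C, head=0, tape[-1..2]=0110 (head:  ^)
Step 3: in state C at pos 0, read 1 -> (C,1)->write 0,move L,goto D. Now: state=D, head=-1, tape[-2..2]=00010 (head:  ^)
Step 4: in state D at pos -1, read 0 -> (D,0)->write 1,move R,goto D. Now: state=D, head=0, tape[-2..2]=01010 (head:   ^)
Step 5: in state D at pos 0, read 0 -> (D,0)->write 1,move R,goto D. Now: state=D, head=1, tape[-2..2]=01110 (head:    ^)
Step 6: in state D at pos 1, read 1 -> (D,1)->write 1,move L,goto B. Now: state=B, head=0, tape[-2..2]=01110 (head:   ^)
Step 7: in state B at pos 0, read 1 -> (B,1)->write 1,move R,goto C. Now: state=C, head=1, tape[-2..2]=01110 (head:    ^)
Step 8: in state C at pos 1, read 1 -> (C,1)->write 0,move L,goto D. Now: state=D, head=0, tape[-2..2]=01100 (head:   ^)
Step 9: in state D at pos 0, read 1 -> (D,1)->write 1,move L,goto B. Now: state=B, head=-1, tape[-2..2]=01100 (head:  ^)
Step 10: in state B at pos -1, read 1 -> (B,1)->write 1,move R,goto C. Now: state=C, head=0, tape[-2..2]=01100 (head:   ^)

Answer: C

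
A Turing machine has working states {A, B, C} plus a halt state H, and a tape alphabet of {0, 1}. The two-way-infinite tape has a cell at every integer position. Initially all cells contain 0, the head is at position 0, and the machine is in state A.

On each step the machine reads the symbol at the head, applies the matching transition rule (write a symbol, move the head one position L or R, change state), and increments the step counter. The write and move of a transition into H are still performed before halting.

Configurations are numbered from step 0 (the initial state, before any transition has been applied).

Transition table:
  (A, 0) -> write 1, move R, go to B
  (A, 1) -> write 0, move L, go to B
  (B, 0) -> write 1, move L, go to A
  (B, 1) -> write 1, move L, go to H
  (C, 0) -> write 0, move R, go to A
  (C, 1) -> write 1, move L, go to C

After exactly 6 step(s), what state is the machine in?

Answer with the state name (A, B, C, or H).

Step 1: in state A at pos 0, read 0 -> (A,0)->write 1,move R,goto B. Now: state=B, head=1, tape[-1..2]=0100 (head:   ^)
Step 2: in state B at pos 1, read 0 -> (B,0)->write 1,move L,goto A. Now: state=A, head=0, tape[-1..2]=0110 (head:  ^)
Step 3: in state A at pos 0, read 1 -> (A,1)->write 0,move L,goto B. Now: state=B, head=-1, tape[-2..2]=00010 (head:  ^)
Step 4: in state B at pos -1, read 0 -> (B,0)->write 1,move L,goto A. Now: state=A, head=-2, tape[-3..2]=001010 (head:  ^)
Step 5: in state A at pos -2, read 0 -> (A,0)->write 1,move R,goto B. Now: state=B, head=-1, tape[-3..2]=011010 (head:   ^)
Step 6: in state B at pos -1, read 1 -> (B,1)->write 1,move L,goto H. Now: state=H, head=-2, tape[-3..2]=011010 (head:  ^)

Answer: H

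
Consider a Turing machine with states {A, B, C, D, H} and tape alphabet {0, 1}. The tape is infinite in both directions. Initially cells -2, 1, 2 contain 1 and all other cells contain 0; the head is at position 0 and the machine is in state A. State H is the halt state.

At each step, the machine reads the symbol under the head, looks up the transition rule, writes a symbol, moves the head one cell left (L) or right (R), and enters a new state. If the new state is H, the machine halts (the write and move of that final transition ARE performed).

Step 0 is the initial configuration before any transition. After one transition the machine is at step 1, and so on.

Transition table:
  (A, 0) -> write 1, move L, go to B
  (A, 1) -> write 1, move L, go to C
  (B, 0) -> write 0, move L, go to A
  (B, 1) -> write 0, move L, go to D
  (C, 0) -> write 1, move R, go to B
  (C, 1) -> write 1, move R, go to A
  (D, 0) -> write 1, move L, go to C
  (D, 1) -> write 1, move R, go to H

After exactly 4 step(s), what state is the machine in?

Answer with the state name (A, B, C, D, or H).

Step 1: in state A at pos 0, read 0 -> (A,0)->write 1,move L,goto B. Now: state=B, head=-1, tape[-3..3]=0101110 (head:   ^)
Step 2: in state B at pos -1, read 0 -> (B,0)->write 0,move L,goto A. Now: state=A, head=-2, tape[-3..3]=0101110 (head:  ^)
Step 3: in state A at pos -2, read 1 -> (A,1)->write 1,move L,goto C. Now: state=C, head=-3, tape[-4..3]=00101110 (head:  ^)
Step 4: in state C at pos -3, read 0 -> (C,0)->write 1,move R,goto B. Now: state=B, head=-2, tape[-4..3]=01101110 (head:   ^)

Answer: B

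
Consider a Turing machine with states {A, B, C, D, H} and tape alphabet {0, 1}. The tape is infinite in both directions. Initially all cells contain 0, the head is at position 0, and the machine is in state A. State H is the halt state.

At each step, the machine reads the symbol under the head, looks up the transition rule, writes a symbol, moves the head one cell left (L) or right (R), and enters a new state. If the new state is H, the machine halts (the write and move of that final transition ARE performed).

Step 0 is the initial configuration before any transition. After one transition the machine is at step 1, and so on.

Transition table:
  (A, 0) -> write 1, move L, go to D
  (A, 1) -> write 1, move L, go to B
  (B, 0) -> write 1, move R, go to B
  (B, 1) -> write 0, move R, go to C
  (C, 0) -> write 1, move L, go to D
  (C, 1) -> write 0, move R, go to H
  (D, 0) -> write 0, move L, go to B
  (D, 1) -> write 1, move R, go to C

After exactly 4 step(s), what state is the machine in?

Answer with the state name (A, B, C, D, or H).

Answer: B

Derivation:
Step 1: in state A at pos 0, read 0 -> (A,0)->write 1,move L,goto D. Now: state=D, head=-1, tape[-2..1]=0010 (head:  ^)
Step 2: in state D at pos -1, read 0 -> (D,0)->write 0,move L,goto B. Now: state=B, head=-2, tape[-3..1]=00010 (head:  ^)
Step 3: in state B at pos -2, read 0 -> (B,0)->write 1,move R,goto B. Now: state=B, head=-1, tape[-3..1]=01010 (head:   ^)
Step 4: in state B at pos -1, read 0 -> (B,0)->write 1,move R,goto B. Now: state=B, head=0, tape[-3..1]=01110 (head:    ^)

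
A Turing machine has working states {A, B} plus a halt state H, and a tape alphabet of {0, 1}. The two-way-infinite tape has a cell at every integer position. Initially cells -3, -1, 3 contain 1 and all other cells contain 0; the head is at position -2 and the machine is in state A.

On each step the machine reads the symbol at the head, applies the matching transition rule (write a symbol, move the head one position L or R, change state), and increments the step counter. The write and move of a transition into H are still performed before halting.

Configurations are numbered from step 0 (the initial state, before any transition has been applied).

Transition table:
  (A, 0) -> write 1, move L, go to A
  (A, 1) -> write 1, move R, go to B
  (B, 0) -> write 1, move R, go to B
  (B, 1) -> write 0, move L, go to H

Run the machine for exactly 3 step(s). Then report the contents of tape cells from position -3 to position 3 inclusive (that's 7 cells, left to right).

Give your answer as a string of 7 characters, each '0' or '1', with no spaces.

Answer: 1010001

Derivation:
Step 1: in state A at pos -2, read 0 -> (A,0)->write 1,move L,goto A. Now: state=A, head=-3, tape[-4..4]=011100010 (head:  ^)
Step 2: in state A at pos -3, read 1 -> (A,1)->write 1,move R,goto B. Now: state=B, head=-2, tape[-4..4]=011100010 (head:   ^)
Step 3: in state B at pos -2, read 1 -> (B,1)->write 0,move L,goto H. Now: state=H, head=-3, tape[-4..4]=010100010 (head:  ^)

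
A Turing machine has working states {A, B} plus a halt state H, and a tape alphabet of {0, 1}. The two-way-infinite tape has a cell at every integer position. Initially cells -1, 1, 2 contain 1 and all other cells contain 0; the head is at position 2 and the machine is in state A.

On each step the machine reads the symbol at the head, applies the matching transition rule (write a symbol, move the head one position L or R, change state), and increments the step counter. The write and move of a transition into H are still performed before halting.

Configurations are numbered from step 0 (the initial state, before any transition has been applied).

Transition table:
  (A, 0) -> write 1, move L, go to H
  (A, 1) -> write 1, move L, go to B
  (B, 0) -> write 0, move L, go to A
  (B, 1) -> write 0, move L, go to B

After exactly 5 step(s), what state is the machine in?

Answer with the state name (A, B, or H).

Answer: A

Derivation:
Step 1: in state A at pos 2, read 1 -> (A,1)->write 1,move L,goto B. Now: state=B, head=1, tape[-2..3]=010110 (head:    ^)
Step 2: in state B at pos 1, read 1 -> (B,1)->write 0,move L,goto B. Now: state=B, head=0, tape[-2..3]=010010 (head:   ^)
Step 3: in state B at pos 0, read 0 -> (B,0)->write 0,move L,goto A. Now: state=A, head=-1, tape[-2..3]=010010 (head:  ^)
Step 4: in state A at pos -1, read 1 -> (A,1)->write 1,move L,goto B. Now: state=B, head=-2, tape[-3..3]=0010010 (head:  ^)
Step 5: in state B at pos -2, read 0 -> (B,0)->write 0,move L,goto A. Now: state=A, head=-3, tape[-4..3]=00010010 (head:  ^)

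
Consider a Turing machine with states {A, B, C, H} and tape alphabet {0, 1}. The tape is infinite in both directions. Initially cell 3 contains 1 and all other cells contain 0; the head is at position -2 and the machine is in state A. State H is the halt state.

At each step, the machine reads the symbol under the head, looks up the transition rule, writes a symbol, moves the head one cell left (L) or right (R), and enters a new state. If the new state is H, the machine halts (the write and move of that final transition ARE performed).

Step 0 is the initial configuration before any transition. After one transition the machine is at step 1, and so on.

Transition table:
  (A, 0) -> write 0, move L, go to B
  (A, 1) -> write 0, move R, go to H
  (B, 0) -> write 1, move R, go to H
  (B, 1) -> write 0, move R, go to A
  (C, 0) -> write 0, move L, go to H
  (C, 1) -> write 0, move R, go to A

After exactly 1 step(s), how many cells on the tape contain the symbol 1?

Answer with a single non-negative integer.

Step 1: in state A at pos -2, read 0 -> (A,0)->write 0,move L,goto B. Now: state=B, head=-3, tape[-4..4]=000000010 (head:  ^)
Cells containing 1 after step 1: {3} -> 1 cell(s)

Answer: 1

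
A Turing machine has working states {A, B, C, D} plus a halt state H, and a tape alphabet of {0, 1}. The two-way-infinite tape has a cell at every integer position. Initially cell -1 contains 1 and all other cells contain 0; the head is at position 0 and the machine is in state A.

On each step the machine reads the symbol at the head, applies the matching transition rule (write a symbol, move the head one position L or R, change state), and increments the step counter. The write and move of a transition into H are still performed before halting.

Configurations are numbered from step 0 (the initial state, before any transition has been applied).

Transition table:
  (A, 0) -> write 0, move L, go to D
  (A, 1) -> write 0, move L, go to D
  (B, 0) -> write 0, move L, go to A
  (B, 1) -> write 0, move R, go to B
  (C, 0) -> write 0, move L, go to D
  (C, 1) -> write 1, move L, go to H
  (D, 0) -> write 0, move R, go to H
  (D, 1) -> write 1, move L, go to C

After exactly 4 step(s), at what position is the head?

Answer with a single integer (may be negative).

Step 1: in state A at pos 0, read 0 -> (A,0)->write 0,move L,goto D. Now: state=D, head=-1, tape[-2..1]=0100 (head:  ^)
Step 2: in state D at pos -1, read 1 -> (D,1)->write 1,move L,goto C. Now: state=C, head=-2, tape[-3..1]=00100 (head:  ^)
Step 3: in state C at pos -2, read 0 -> (C,0)->write 0,move L,goto D. Now: state=D, head=-3, tape[-4..1]=000100 (head:  ^)
Step 4: in state D at pos -3, read 0 -> (D,0)->write 0,move R,goto H. Now: state=H, head=-2, tape[-4..1]=000100 (head:   ^)

Answer: -2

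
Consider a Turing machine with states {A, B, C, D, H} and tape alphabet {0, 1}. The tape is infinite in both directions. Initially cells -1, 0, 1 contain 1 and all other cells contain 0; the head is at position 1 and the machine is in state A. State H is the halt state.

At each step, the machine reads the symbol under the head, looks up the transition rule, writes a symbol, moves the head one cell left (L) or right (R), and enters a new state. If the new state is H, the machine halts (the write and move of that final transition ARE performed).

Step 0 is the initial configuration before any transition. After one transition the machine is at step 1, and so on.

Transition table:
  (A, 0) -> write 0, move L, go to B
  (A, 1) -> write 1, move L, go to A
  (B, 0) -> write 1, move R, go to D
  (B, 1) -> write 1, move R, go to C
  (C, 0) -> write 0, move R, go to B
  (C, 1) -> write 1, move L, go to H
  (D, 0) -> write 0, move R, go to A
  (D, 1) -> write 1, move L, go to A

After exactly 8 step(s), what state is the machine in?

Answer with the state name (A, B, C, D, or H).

Answer: B

Derivation:
Step 1: in state A at pos 1, read 1 -> (A,1)->write 1,move L,goto A. Now: state=A, head=0, tape[-2..2]=01110 (head:   ^)
Step 2: in state A at pos 0, read 1 -> (A,1)->write 1,move L,goto A. Now: state=A, head=-1, tape[-2..2]=01110 (head:  ^)
Step 3: in state A at pos -1, read 1 -> (A,1)->write 1,move L,goto A. Now: state=A, head=-2, tape[-3..2]=001110 (head:  ^)
Step 4: in state A at pos -2, read 0 -> (A,0)->write 0,move L,goto B. Now: state=B, head=-3, tape[-4..2]=0001110 (head:  ^)
Step 5: in state B at pos -3, read 0 -> (B,0)->write 1,move R,goto D. Now: state=D, head=-2, tape[-4..2]=0101110 (head:   ^)
Step 6: in state D at pos -2, read 0 -> (D,0)->write 0,move R,goto A. Now: state=A, head=-1, tape[-4..2]=0101110 (head:    ^)
Step 7: in state A at pos -1, read 1 -> (A,1)->write 1,move L,goto A. Now: state=A, head=-2, tape[-4..2]=0101110 (head:   ^)
Step 8: in state A at pos -2, read 0 -> (A,0)->write 0,move L,goto B. Now: state=B, head=-3, tape[-4..2]=0101110 (head:  ^)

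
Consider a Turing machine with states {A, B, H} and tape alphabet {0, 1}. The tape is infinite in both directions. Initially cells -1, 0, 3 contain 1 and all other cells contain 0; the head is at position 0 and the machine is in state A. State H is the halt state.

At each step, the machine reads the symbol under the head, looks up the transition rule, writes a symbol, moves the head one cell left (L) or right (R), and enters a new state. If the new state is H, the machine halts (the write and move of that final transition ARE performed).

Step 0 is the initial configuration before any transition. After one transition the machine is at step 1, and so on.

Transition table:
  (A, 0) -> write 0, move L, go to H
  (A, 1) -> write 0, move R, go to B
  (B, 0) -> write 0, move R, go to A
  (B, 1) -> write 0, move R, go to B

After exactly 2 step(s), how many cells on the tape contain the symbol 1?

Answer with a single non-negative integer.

Answer: 2

Derivation:
Step 1: in state A at pos 0, read 1 -> (A,1)->write 0,move R,goto B. Now: state=B, head=1, tape[-2..4]=0100010 (head:    ^)
Step 2: in state B at pos 1, read 0 -> (B,0)->write 0,move R,goto A. Now: state=A, head=2, tape[-2..4]=0100010 (head:     ^)
Cells containing 1 after step 2: {-1, 3} -> 2 cell(s)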